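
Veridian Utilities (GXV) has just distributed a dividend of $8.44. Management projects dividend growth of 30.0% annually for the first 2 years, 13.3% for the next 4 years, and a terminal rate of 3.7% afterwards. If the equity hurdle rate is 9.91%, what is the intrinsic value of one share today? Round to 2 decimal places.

$295.42

Three-stage DDM. Project D₁…D_6; terminal Gordon value at t=6 with g = 0.037; discount at r = 0.0991.
D_1 = 10.9720
D_2 = 14.2636
D_3 = 16.1607
D_4 = 18.3100
D_5 = 20.7453
D_6 = 23.5044
TV_6 = 24.3740/(0.0991−0.037) = 392.4966
P₀ = Σ Dₜ/(1+r)ᵗ + TV_6/(1+r)^6 = 295.4205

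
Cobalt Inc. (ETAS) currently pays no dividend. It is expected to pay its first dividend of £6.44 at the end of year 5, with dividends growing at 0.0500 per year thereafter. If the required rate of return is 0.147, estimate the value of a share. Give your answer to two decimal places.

Deferred-dividend DDM. At t=4 the remaining stream is a growing perpetuity with first payment D_5 = 6.44.
V_4 = D_5/(r−g) = 6.44/(0.147−0.05) = 66.3918
P₀ = V_4/(1+r)^4 = 66.3918/(1+0.147)^4 = 38.3584

£38.36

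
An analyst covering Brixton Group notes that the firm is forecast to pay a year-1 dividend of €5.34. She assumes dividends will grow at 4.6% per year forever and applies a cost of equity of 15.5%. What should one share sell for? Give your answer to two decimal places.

Gordon growth model: P₀ = D₁/(r − g), with D₁ = 5.34 given directly.
P₀ = 5.3400 / (0.155 − 0.046) = 5.3400 / 0.109 = 48.9908

€48.99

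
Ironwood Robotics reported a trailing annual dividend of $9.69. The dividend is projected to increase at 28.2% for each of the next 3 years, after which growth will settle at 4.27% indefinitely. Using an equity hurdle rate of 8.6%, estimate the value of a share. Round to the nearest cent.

$424.74

Two-stage DDM. Project D₁…D_3 at 0.282, terminal growth 0.0427, discount at r = 0.086.
D_1 = 12.4226
D_2 = 15.9257
D_3 = 20.4168
Terminal value at t=3: TV = D_4/(r−g) = 21.2886/(0.086−0.0427) = 491.6537
P₀ = 12.4226/(1+0.086)^1 + 15.9257/(1+0.086)^2 + 20.4168/(1+0.086)^3 + 491.6537/(1+0.086)^3 = 424.7399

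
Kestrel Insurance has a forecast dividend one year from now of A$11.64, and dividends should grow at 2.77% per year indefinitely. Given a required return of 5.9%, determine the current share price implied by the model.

A$371.88

Gordon growth model: P₀ = D₁/(r − g), with D₁ = 11.64 given directly.
P₀ = 11.6400 / (0.059 − 0.0277) = 11.6400 / 0.0313 = 371.8850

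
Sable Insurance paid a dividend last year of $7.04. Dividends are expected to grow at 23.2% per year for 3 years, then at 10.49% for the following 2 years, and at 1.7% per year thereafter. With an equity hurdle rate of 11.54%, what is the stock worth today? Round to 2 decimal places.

$140.77

Three-stage DDM. Project D₁…D_5; terminal Gordon value at t=5 with g = 0.017; discount at r = 0.1154.
D_1 = 8.6733
D_2 = 10.6855
D_3 = 13.1645
D_4 = 14.5455
D_5 = 16.0713
TV_5 = 16.3445/(0.1154−0.017) = 166.1027
P₀ = Σ Dₜ/(1+r)ᵗ + TV_5/(1+r)^5 = 140.7683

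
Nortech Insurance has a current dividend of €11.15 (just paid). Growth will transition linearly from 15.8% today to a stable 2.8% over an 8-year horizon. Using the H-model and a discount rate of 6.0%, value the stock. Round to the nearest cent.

€539.38

H-model: P₀ = D₀[(1+g_L) + H(g_S−g_L)]/(r−g_L), with H = 8/2 = 4.
P₀ = 11.15 × [(1+0.028) + 4×(0.158−0.028)] / (0.06−0.028)
   = 11.15 × 1.5480 / 0.032 = 539.3813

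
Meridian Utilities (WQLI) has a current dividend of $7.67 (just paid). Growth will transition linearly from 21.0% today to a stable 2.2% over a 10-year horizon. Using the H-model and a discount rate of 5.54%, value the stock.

H-model: P₀ = D₀[(1+g_L) + H(g_S−g_L)]/(r−g_L), with H = 10/2 = 5.
P₀ = 7.67 × [(1+0.022) + 5×(0.21−0.022)] / (0.0554−0.022)
   = 7.67 × 1.9620 / 0.0334 = 450.5551

$450.56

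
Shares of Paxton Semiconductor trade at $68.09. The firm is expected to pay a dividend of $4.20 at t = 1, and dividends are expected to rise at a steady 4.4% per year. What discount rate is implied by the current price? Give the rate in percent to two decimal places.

10.57%

Rearranging the constant-growth DDM: r = D₁/P₀ + g.
r = 4.2000 / 68.09 + 0.044 = 0.06168 + 0.044 = 0.10568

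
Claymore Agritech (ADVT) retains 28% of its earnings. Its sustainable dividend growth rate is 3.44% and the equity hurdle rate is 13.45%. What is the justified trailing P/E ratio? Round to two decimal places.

Payout ratio b = 1 − 0.28 = 0.72.
Justified trailing P/E = b(1+g)/(r−g) = 0.72×(1+0.0344)/(0.1345−0.0344) = 7.4402

7.44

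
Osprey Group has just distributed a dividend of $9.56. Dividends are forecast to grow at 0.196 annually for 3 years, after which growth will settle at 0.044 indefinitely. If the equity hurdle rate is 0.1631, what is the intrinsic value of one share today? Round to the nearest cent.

$121.45

Two-stage DDM. Project D₁…D_3 at 0.196, terminal growth 0.044, discount at r = 0.1631.
D_1 = 11.4338
D_2 = 13.6748
D_3 = 16.3550
Terminal value at t=3: TV = D_4/(r−g) = 17.0747/(0.1631−0.044) = 143.3640
P₀ = 11.4338/(1+0.1631)^1 + 13.6748/(1+0.1631)^2 + 16.3550/(1+0.1631)^3 + 143.3640/(1+0.1631)^3 = 121.4481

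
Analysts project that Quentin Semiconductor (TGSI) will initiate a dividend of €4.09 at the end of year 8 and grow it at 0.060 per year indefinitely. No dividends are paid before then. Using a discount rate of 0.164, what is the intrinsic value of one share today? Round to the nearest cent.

€13.58

Deferred-dividend DDM. At t=7 the remaining stream is a growing perpetuity with first payment D_8 = 4.09.
V_7 = D_8/(r−g) = 4.09/(0.164−0.06) = 39.3269
P₀ = V_7/(1+r)^7 = 39.3269/(1+0.164)^7 = 13.5837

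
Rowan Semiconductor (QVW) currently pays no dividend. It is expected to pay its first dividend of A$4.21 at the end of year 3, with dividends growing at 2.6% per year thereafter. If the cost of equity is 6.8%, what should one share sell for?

Deferred-dividend DDM. At t=2 the remaining stream is a growing perpetuity with first payment D_3 = 4.21.
V_2 = D_3/(r−g) = 4.21/(0.068−0.026) = 100.2381
P₀ = V_2/(1+r)^2 = 100.2381/(1+0.068)^2 = 87.8801

A$87.88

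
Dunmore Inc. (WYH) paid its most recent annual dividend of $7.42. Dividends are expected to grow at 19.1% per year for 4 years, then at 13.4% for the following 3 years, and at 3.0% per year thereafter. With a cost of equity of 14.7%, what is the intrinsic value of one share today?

$131.32

Three-stage DDM. Project D₁…D_7; terminal Gordon value at t=7 with g = 0.03; discount at r = 0.147.
D_1 = 8.8372
D_2 = 10.5251
D_3 = 12.5354
D_4 = 14.9297
D_5 = 16.9303
D_6 = 19.1989
D_7 = 21.7716
TV_7 = 22.4247/(0.147−0.03) = 191.6644
P₀ = Σ Dₜ/(1+r)ᵗ + TV_7/(1+r)^7 = 131.3161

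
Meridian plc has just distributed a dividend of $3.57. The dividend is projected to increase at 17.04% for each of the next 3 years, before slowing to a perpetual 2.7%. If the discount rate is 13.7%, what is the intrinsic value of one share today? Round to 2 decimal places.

Two-stage DDM. Project D₁…D_3 at 0.1704, terminal growth 0.027, discount at r = 0.137.
D_1 = 4.1783
D_2 = 4.8903
D_3 = 5.7236
Terminal value at t=3: TV = D_4/(r−g) = 5.8782/(0.137−0.027) = 53.4378
P₀ = 4.1783/(1+0.137)^1 + 4.8903/(1+0.137)^2 + 5.7236/(1+0.137)^3 + 53.4378/(1+0.137)^3 = 47.7069

$47.71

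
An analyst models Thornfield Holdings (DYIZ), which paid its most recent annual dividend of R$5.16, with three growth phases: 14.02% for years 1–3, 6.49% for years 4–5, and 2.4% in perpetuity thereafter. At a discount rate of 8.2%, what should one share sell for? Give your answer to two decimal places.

R$132.26

Three-stage DDM. Project D₁…D_5; terminal Gordon value at t=5 with g = 0.024; discount at r = 0.082.
D_1 = 5.8834
D_2 = 6.7083
D_3 = 7.6488
D_4 = 8.1452
D_5 = 8.6738
TV_5 = 8.8820/(0.082−0.024) = 153.1378
P₀ = Σ Dₜ/(1+r)ᵗ + TV_5/(1+r)^5 = 132.2609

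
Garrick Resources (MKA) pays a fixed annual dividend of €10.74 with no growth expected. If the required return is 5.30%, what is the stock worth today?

Zero-growth DDM (perpetuity): P₀ = D/r = 10.74 / 0.053 = 202.6415

€202.64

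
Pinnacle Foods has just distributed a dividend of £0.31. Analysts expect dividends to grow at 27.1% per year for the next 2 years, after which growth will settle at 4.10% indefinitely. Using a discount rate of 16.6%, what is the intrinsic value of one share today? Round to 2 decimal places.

£3.77

Two-stage DDM. Project D₁…D_2 at 0.271, terminal growth 0.041, discount at r = 0.166.
D_1 = 0.3940
D_2 = 0.5008
Terminal value at t=2: TV = D_3/(r−g) = 0.5213/(0.166−0.041) = 4.1706
P₀ = 0.3940/(1+0.166)^1 + 0.5008/(1+0.166)^2 + 4.1706/(1+0.166)^2 = 3.7738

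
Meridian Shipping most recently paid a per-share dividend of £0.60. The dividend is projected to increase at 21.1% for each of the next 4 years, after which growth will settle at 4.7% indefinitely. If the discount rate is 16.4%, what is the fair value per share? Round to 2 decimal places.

Two-stage DDM. Project D₁…D_4 at 0.211, terminal growth 0.047, discount at r = 0.164.
D_1 = 0.7266
D_2 = 0.8799
D_3 = 1.0656
D_4 = 1.2904
Terminal value at t=4: TV = D_5/(r−g) = 1.3511/(0.164−0.047) = 11.5475
P₀ = 0.7266/(1+0.164)^1 + 0.8799/(1+0.164)^2 + 1.0656/(1+0.164)^3 + 1.2904/(1+0.164)^4 + 11.5475/(1+0.164)^4 = 8.9426

£8.94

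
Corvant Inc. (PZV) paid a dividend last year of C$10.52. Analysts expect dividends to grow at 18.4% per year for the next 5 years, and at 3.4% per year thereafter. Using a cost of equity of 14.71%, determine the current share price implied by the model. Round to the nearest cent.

Two-stage DDM. Project D₁…D_5 at 0.184, terminal growth 0.034, discount at r = 0.1471.
D_1 = 12.4557
D_2 = 14.7475
D_3 = 17.4611
D_4 = 20.6739
D_5 = 24.4779
Terminal value at t=5: TV = D_6/(r−g) = 25.3102/(0.1471−0.034) = 223.7856
P₀ = 12.4557/(1+0.1471)^1 + 14.7475/(1+0.1471)^2 + 17.4611/(1+0.1471)^3 + 20.6739/(1+0.1471)^4 + 24.4779/(1+0.1471)^5 + 223.7856/(1+0.1471)^5 = 170.5737

C$170.57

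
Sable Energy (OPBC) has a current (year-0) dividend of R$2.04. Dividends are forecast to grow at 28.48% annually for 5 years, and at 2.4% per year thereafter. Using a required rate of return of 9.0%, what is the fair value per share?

Two-stage DDM. Project D₁…D_5 at 0.2848, terminal growth 0.024, discount at r = 0.09.
D_1 = 2.6210
D_2 = 3.3675
D_3 = 4.3265
D_4 = 5.5587
D_5 = 7.1418
Terminal value at t=5: TV = D_6/(r−g) = 7.3132/(0.09−0.024) = 110.8061
P₀ = 2.6210/(1+0.09)^1 + 3.3675/(1+0.09)^2 + 4.3265/(1+0.09)^3 + 5.5587/(1+0.09)^4 + 7.1418/(1+0.09)^5 + 110.8061/(1+0.09)^5 = 89.1757

R$89.18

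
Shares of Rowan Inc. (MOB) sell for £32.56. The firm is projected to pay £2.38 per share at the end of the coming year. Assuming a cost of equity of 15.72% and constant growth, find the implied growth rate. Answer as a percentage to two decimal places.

From P₀ = D₁/(r − g), the implied growth is g = r − D₁/P₀.
g = 0.1572 − 2.38/32.56 = 0.1572 − 0.07310 = 0.08410

8.41%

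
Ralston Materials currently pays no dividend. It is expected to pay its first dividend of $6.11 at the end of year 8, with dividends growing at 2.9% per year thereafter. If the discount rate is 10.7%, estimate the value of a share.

$38.45

Deferred-dividend DDM. At t=7 the remaining stream is a growing perpetuity with first payment D_8 = 6.11.
V_7 = D_8/(r−g) = 6.11/(0.107−0.029) = 78.3333
P₀ = V_7/(1+r)^7 = 78.3333/(1+0.107)^7 = 38.4515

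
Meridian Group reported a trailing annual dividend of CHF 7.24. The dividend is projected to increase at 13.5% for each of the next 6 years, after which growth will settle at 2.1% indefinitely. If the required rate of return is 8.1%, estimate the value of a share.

Two-stage DDM. Project D₁…D_6 at 0.135, terminal growth 0.021, discount at r = 0.081.
D_1 = 8.2174
D_2 = 9.3267
D_3 = 10.5859
D_4 = 12.0150
D_5 = 13.6370
D_6 = 15.4780
Terminal value at t=6: TV = D_7/(r−g) = 15.8030/(0.081−0.021) = 263.3833
P₀ = 8.2174/(1+0.081)^1 + 9.3267/(1+0.081)^2 + 10.5859/(1+0.081)^3 + 12.0150/(1+0.081)^4 + 13.6370/(1+0.081)^5 + 15.4780/(1+0.081)^6 + 263.3833/(1+0.081)^6 = 216.7569

CHF 216.76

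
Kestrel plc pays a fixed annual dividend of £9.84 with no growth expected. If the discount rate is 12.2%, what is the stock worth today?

£80.66

Zero-growth DDM (perpetuity): P₀ = D/r = 9.84 / 0.122 = 80.6557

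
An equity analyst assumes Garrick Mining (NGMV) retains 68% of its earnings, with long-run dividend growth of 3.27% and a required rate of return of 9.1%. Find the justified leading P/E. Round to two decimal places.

Payout ratio b = 1 − 0.68 = 0.32.
Justified leading P/E = b/(r−g) = 0.32/(0.091−0.0327) = 5.4889

5.49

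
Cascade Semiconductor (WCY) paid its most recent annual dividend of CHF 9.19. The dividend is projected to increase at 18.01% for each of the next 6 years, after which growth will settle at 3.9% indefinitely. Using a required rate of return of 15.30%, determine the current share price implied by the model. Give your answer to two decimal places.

CHF 156.14

Two-stage DDM. Project D₁…D_6 at 0.1801, terminal growth 0.039, discount at r = 0.153.
D_1 = 10.8451
D_2 = 12.7983
D_3 = 15.1033
D_4 = 17.8234
D_5 = 21.0334
D_6 = 24.8215
Terminal value at t=6: TV = D_7/(r−g) = 25.7896/(0.153−0.039) = 226.2242
P₀ = 10.8451/(1+0.153)^1 + 12.7983/(1+0.153)^2 + 15.1033/(1+0.153)^3 + 17.8234/(1+0.153)^4 + 21.0334/(1+0.153)^5 + 24.8215/(1+0.153)^6 + 226.2242/(1+0.153)^6 = 156.1440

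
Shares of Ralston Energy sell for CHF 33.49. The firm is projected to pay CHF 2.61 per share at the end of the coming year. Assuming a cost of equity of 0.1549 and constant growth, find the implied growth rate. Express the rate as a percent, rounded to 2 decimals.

From P₀ = D₁/(r − g), the implied growth is g = r − D₁/P₀.
g = 0.1549 − 2.61/33.49 = 0.1549 − 0.07793 = 0.07697

7.70%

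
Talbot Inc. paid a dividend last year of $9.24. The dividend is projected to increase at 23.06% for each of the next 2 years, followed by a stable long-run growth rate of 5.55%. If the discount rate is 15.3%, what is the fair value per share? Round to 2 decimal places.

$134.33

Two-stage DDM. Project D₁…D_2 at 0.2306, terminal growth 0.0555, discount at r = 0.153.
D_1 = 11.3707
D_2 = 13.9928
Terminal value at t=2: TV = D_3/(r−g) = 14.7694/(0.153−0.0555) = 151.4814
P₀ = 11.3707/(1+0.153)^1 + 13.9928/(1+0.153)^2 + 151.4814/(1+0.153)^2 = 134.3339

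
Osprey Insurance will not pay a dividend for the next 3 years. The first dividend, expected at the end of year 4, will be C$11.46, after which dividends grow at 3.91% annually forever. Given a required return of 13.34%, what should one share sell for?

C$83.47

Deferred-dividend DDM. At t=3 the remaining stream is a growing perpetuity with first payment D_4 = 11.46.
V_3 = D_4/(r−g) = 11.46/(0.1334−0.0391) = 121.5270
P₀ = V_3/(1+r)^3 = 121.5270/(1+0.1334)^3 = 83.4686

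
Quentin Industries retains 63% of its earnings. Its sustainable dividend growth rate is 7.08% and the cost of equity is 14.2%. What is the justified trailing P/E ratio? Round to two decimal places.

5.56

Payout ratio b = 1 − 0.63 = 0.37.
Justified trailing P/E = b(1+g)/(r−g) = 0.37×(1+0.0708)/(0.142−0.0708) = 5.5646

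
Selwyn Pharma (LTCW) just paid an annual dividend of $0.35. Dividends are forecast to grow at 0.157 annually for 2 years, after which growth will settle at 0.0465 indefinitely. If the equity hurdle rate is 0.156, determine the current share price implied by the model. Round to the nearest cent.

$4.05

Two-stage DDM. Project D₁…D_2 at 0.157, terminal growth 0.0465, discount at r = 0.156.
D_1 = 0.4049
D_2 = 0.4685
Terminal value at t=2: TV = D_3/(r−g) = 0.4903/(0.156−0.0465) = 4.4778
P₀ = 0.4049/(1+0.156)^1 + 0.4685/(1+0.156)^2 + 4.4778/(1+0.156)^2 = 4.0517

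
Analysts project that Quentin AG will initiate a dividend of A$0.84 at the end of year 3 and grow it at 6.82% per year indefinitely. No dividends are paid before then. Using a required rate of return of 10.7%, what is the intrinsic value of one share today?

A$17.67

Deferred-dividend DDM. At t=2 the remaining stream is a growing perpetuity with first payment D_3 = 0.84.
V_2 = D_3/(r−g) = 0.84/(0.107−0.0682) = 21.6495
P₀ = V_2/(1+r)^2 = 21.6495/(1+0.107)^2 = 17.6666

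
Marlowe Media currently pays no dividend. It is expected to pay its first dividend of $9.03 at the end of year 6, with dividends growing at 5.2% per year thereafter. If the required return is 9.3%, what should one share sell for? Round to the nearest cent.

$141.19

Deferred-dividend DDM. At t=5 the remaining stream is a growing perpetuity with first payment D_6 = 9.03.
V_5 = D_6/(r−g) = 9.03/(0.093−0.052) = 220.2439
P₀ = V_5/(1+r)^5 = 220.2439/(1+0.093)^5 = 141.1897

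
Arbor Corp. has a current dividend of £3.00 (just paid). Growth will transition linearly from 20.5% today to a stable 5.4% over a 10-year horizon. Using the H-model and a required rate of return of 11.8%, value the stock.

H-model: P₀ = D₀[(1+g_L) + H(g_S−g_L)]/(r−g_L), with H = 10/2 = 5.
P₀ = 3.00 × [(1+0.054) + 5×(0.205−0.054)] / (0.118−0.054)
   = 3.00 × 1.8090 / 0.064 = 84.7969

£84.80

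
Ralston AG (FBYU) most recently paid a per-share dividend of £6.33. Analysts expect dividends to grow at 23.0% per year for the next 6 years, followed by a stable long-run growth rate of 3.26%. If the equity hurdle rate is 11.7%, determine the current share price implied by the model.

Two-stage DDM. Project D₁…D_6 at 0.23, terminal growth 0.0326, discount at r = 0.117.
D_1 = 7.7859
D_2 = 9.5767
D_3 = 11.7793
D_4 = 14.4885
D_5 = 17.8209
D_6 = 21.9197
Terminal value at t=6: TV = D_7/(r−g) = 22.6343/(0.117−0.0326) = 268.1786
P₀ = 7.7859/(1+0.117)^1 + 9.5767/(1+0.117)^2 + 11.7793/(1+0.117)^3 + 14.4885/(1+0.117)^4 + 17.8209/(1+0.117)^5 + 21.9197/(1+0.117)^6 + 268.1786/(1+0.117)^6 = 192.0107

£192.01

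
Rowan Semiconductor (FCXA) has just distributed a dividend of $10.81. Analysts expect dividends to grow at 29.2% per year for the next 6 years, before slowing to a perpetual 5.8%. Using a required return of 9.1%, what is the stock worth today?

$1,078.09

Two-stage DDM. Project D₁…D_6 at 0.292, terminal growth 0.058, discount at r = 0.091.
D_1 = 13.9665
D_2 = 18.0447
D_3 = 23.3138
D_4 = 30.1214
D_5 = 38.9169
D_6 = 50.2806
Terminal value at t=6: TV = D_7/(r−g) = 53.1969/(0.091−0.058) = 1612.0277
P₀ = 13.9665/(1+0.091)^1 + 18.0447/(1+0.091)^2 + 23.3138/(1+0.091)^3 + 30.1214/(1+0.091)^4 + 38.9169/(1+0.091)^5 + 50.2806/(1+0.091)^6 + 1612.0277/(1+0.091)^6 = 1078.0946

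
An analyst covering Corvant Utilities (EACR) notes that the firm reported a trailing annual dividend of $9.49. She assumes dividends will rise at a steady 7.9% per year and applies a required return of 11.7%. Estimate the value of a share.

Gordon growth model: P₀ = D₁/(r − g). D₁ = 9.49 × (1 + 0.079) = 10.2397.
P₀ = 10.2397 / (0.117 − 0.079) = 10.2397 / 0.038 = 269.4661

$269.47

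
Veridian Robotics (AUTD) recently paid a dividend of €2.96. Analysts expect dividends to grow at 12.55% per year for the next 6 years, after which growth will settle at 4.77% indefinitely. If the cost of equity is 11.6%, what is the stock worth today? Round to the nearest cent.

€66.07

Two-stage DDM. Project D₁…D_6 at 0.1255, terminal growth 0.0477, discount at r = 0.116.
D_1 = 3.3315
D_2 = 3.7496
D_3 = 4.2202
D_4 = 4.7498
D_5 = 5.3459
D_6 = 6.0168
Terminal value at t=6: TV = D_7/(r−g) = 6.3038/(0.116−0.0477) = 92.2956
P₀ = 3.3315/(1+0.116)^1 + 3.7496/(1+0.116)^2 + 4.2202/(1+0.116)^3 + 4.7498/(1+0.116)^4 + 5.3459/(1+0.116)^5 + 6.0168/(1+0.116)^6 + 92.2956/(1+0.116)^6 = 66.0712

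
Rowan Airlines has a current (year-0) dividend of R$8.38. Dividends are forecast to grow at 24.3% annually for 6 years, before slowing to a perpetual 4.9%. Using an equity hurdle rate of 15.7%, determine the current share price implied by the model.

R$190.25

Two-stage DDM. Project D₁…D_6 at 0.243, terminal growth 0.049, discount at r = 0.157.
D_1 = 10.4163
D_2 = 12.9475
D_3 = 16.0938
D_4 = 20.0045
D_5 = 24.8656
D_6 = 30.9080
Terminal value at t=6: TV = D_7/(r−g) = 32.4225/(0.157−0.049) = 300.2082
P₀ = 10.4163/(1+0.157)^1 + 12.9475/(1+0.157)^2 + 16.0938/(1+0.157)^3 + 20.0045/(1+0.157)^4 + 24.8656/(1+0.157)^5 + 30.9080/(1+0.157)^6 + 300.2082/(1+0.157)^6 = 190.2546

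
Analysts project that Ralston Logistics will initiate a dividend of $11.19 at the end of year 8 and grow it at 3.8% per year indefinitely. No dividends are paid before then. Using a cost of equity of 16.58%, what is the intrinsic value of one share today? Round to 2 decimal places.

$29.92

Deferred-dividend DDM. At t=7 the remaining stream is a growing perpetuity with first payment D_8 = 11.19.
V_7 = D_8/(r−g) = 11.19/(0.1658−0.038) = 87.5587
P₀ = V_7/(1+r)^7 = 87.5587/(1+0.1658)^7 = 29.9179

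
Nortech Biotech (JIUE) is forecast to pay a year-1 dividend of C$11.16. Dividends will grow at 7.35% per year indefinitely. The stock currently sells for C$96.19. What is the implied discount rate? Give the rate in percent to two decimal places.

18.95%

Rearranging the constant-growth DDM: r = D₁/P₀ + g.
r = 11.1600 / 96.19 + 0.0735 = 0.11602 + 0.0735 = 0.18952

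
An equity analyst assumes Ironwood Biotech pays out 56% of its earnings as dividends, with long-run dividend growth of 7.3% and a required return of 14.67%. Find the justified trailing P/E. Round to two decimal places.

Justified trailing P/E = b(1+g)/(r−g) = 0.56×(1+0.073)/(0.1467−0.073) = 8.1531

8.15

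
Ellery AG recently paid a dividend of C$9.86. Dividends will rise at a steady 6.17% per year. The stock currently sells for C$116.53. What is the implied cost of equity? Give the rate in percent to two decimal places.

15.15%

Rearranging the constant-growth DDM: r = D₁/P₀ + g.
D₁ = 9.86 × (1 + 0.0617) = 10.4684.
r = 10.4684 / 116.53 + 0.0617 = 0.08983 + 0.0617 = 0.15153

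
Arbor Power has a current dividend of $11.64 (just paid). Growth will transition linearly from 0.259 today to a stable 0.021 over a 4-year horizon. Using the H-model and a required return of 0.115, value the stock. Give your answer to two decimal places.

$185.37

H-model: P₀ = D₀[(1+g_L) + H(g_S−g_L)]/(r−g_L), with H = 4/2 = 2.
P₀ = 11.64 × [(1+0.021) + 2×(0.259−0.021)] / (0.115−0.021)
   = 11.64 × 1.4970 / 0.094 = 185.3732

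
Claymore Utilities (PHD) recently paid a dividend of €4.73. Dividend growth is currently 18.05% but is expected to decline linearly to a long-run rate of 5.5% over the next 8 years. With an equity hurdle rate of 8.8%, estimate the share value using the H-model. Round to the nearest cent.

H-model: P₀ = D₀[(1+g_L) + H(g_S−g_L)]/(r−g_L), with H = 8/2 = 4.
P₀ = 4.73 × [(1+0.055) + 4×(0.1805−0.055)] / (0.088−0.055)
   = 4.73 × 1.5570 / 0.033 = 223.1700

€223.17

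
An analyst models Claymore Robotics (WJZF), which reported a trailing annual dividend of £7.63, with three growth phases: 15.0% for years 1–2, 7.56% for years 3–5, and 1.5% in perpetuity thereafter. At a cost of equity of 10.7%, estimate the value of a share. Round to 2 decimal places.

£122.82

Three-stage DDM. Project D₁…D_5; terminal Gordon value at t=5 with g = 0.015; discount at r = 0.107.
D_1 = 8.7745
D_2 = 10.0907
D_3 = 10.8535
D_4 = 11.6741
D_5 = 12.5566
TV_5 = 12.7450/(0.107−0.015) = 138.5322
P₀ = Σ Dₜ/(1+r)ᵗ + TV_5/(1+r)^5 = 122.8205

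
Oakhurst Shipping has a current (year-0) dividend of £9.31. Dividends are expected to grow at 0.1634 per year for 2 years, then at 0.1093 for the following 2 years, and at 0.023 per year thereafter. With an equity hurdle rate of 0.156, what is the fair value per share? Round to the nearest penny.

£103.32

Three-stage DDM. Project D₁…D_4; terminal Gordon value at t=4 with g = 0.023; discount at r = 0.156.
D_1 = 10.8313
D_2 = 12.6011
D_3 = 13.9784
D_4 = 15.5062
TV_4 = 15.8629/(0.156−0.023) = 119.2696
P₀ = Σ Dₜ/(1+r)ᵗ + TV_4/(1+r)^4 = 103.3189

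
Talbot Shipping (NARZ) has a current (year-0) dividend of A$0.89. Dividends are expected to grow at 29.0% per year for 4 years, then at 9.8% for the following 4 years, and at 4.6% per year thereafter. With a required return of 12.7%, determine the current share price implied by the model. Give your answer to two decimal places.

A$28.55

Three-stage DDM. Project D₁…D_8; terminal Gordon value at t=8 with g = 0.046; discount at r = 0.127.
D_1 = 1.1481
D_2 = 1.4810
D_3 = 1.9106
D_4 = 2.4646
D_5 = 2.7061
D_6 = 2.9713
D_7 = 3.2625
D_8 = 3.5823
TV_8 = 3.7471/(0.127−0.046) = 46.2599
P₀ = Σ Dₜ/(1+r)ᵗ + TV_8/(1+r)^8 = 28.5503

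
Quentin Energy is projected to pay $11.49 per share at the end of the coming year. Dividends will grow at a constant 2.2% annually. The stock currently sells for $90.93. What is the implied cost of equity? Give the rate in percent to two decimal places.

14.84%

Rearranging the constant-growth DDM: r = D₁/P₀ + g.
r = 11.4900 / 90.93 + 0.022 = 0.12636 + 0.022 = 0.14836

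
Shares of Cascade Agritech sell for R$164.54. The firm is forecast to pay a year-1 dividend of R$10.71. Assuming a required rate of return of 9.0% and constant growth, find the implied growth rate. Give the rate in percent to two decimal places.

From P₀ = D₁/(r − g), the implied growth is g = r − D₁/P₀.
g = 0.09 − 10.71/164.54 = 0.09 − 0.06509 = 0.02491

2.49%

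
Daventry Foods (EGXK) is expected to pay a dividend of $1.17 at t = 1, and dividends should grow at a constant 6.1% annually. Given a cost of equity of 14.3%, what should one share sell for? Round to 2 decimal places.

Gordon growth model: P₀ = D₁/(r − g), with D₁ = 1.17 given directly.
P₀ = 1.1700 / (0.143 − 0.061) = 1.1700 / 0.082 = 14.2683

$14.27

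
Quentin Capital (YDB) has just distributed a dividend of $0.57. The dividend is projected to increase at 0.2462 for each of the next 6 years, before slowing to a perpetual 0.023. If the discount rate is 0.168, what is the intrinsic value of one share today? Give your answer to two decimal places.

Two-stage DDM. Project D₁…D_6 at 0.2462, terminal growth 0.023, discount at r = 0.168.
D_1 = 0.7103
D_2 = 0.8852
D_3 = 1.1032
D_4 = 1.3748
D_5 = 1.7132
D_6 = 2.1350
Terminal value at t=6: TV = D_7/(r−g) = 2.1841/(0.168−0.023) = 15.0629
P₀ = 0.7103/(1+0.168)^1 + 0.8852/(1+0.168)^2 + 1.1032/(1+0.168)^3 + 1.3748/(1+0.168)^4 + 1.7132/(1+0.168)^5 + 2.1350/(1+0.168)^6 + 15.0629/(1+0.168)^6 = 10.2498

$10.25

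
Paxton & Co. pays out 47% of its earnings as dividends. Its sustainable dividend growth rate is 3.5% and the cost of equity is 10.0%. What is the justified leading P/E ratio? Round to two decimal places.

Justified leading P/E = b/(r−g) = 0.47/(0.1−0.035) = 7.2308

7.23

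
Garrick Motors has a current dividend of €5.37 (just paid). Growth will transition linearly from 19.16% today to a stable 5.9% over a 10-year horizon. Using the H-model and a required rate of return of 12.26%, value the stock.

€145.40

H-model: P₀ = D₀[(1+g_L) + H(g_S−g_L)]/(r−g_L), with H = 10/2 = 5.
P₀ = 5.37 × [(1+0.059) + 5×(0.1916−0.059)] / (0.1226−0.059)
   = 5.37 × 1.7220 / 0.0636 = 145.3953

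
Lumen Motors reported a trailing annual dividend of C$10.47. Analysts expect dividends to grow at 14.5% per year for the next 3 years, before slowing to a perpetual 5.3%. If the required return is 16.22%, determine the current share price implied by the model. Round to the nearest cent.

Two-stage DDM. Project D₁…D_3 at 0.145, terminal growth 0.053, discount at r = 0.1622.
D_1 = 11.9882
D_2 = 13.7264
D_3 = 15.7168
Terminal value at t=3: TV = D_4/(r−g) = 16.5498/(0.1622−0.053) = 151.5545
P₀ = 11.9882/(1+0.1622)^1 + 13.7264/(1+0.1622)^2 + 15.7168/(1+0.1622)^3 + 151.5545/(1+0.1622)^3 = 127.0336

C$127.03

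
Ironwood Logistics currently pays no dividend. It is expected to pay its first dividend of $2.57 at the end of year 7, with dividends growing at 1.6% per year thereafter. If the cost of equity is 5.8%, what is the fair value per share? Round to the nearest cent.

Deferred-dividend DDM. At t=6 the remaining stream is a growing perpetuity with first payment D_7 = 2.57.
V_6 = D_7/(r−g) = 2.57/(0.058−0.016) = 61.1905
P₀ = V_6/(1+r)^6 = 61.1905/(1+0.058)^6 = 43.6285

$43.63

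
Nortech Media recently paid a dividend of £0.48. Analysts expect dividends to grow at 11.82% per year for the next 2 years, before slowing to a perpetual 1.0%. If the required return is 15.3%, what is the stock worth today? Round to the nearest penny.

£4.11

Two-stage DDM. Project D₁…D_2 at 0.1182, terminal growth 0.01, discount at r = 0.153.
D_1 = 0.5367
D_2 = 0.6002
Terminal value at t=2: TV = D_3/(r−g) = 0.6062/(0.153−0.01) = 4.2390
P₀ = 0.5367/(1+0.153)^1 + 0.6002/(1+0.153)^2 + 4.2390/(1+0.153)^2 = 4.1056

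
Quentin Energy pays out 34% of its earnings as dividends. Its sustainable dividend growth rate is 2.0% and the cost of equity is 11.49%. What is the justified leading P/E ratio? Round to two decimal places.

Justified leading P/E = b/(r−g) = 0.34/(0.1149−0.02) = 3.5827

3.58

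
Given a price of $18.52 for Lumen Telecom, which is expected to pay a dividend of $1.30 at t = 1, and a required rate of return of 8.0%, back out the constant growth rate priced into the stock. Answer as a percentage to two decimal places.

From P₀ = D₁/(r − g), the implied growth is g = r − D₁/P₀.
g = 0.08 − 1.30/18.52 = 0.08 − 0.07019 = 0.00981

0.98%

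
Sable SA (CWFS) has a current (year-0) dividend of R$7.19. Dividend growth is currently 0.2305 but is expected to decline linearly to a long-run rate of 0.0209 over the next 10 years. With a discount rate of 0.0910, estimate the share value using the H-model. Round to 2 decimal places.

R$212.20

H-model: P₀ = D₀[(1+g_L) + H(g_S−g_L)]/(r−g_L), with H = 10/2 = 5.
P₀ = 7.19 × [(1+0.0209) + 5×(0.2305−0.0209)] / (0.091−0.0209)
   = 7.19 × 2.0689 / 0.0701 = 212.2024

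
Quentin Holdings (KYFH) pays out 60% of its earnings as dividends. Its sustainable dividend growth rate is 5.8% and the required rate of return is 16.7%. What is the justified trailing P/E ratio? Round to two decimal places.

Justified trailing P/E = b(1+g)/(r−g) = 0.60×(1+0.058)/(0.167−0.058) = 5.8239

5.82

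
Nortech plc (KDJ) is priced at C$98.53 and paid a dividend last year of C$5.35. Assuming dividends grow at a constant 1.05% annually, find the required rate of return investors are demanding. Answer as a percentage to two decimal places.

Rearranging the constant-growth DDM: r = D₁/P₀ + g.
D₁ = 5.35 × (1 + 0.0105) = 5.4062.
r = 5.4062 / 98.53 + 0.0105 = 0.05487 + 0.0105 = 0.06537

6.54%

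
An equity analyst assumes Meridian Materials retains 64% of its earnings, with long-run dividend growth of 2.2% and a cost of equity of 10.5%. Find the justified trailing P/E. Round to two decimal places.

Payout ratio b = 1 − 0.64 = 0.36.
Justified trailing P/E = b(1+g)/(r−g) = 0.36×(1+0.022)/(0.105−0.022) = 4.4328

4.43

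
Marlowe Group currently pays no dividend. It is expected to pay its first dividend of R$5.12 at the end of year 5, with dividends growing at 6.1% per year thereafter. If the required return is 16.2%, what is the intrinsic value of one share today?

Deferred-dividend DDM. At t=4 the remaining stream is a growing perpetuity with first payment D_5 = 5.12.
V_4 = D_5/(r−g) = 5.12/(0.162−0.061) = 50.6931
P₀ = V_4/(1+r)^4 = 50.6931/(1+0.162)^4 = 27.8051

R$27.81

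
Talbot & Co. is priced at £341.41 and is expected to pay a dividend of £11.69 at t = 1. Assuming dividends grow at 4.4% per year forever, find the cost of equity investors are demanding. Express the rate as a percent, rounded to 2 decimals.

Rearranging the constant-growth DDM: r = D₁/P₀ + g.
r = 11.6900 / 341.41 + 0.044 = 0.03424 + 0.044 = 0.07824

7.82%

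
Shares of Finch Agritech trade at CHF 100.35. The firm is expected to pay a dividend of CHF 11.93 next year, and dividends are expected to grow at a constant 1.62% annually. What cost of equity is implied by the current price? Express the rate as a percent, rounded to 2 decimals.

13.51%

Rearranging the constant-growth DDM: r = D₁/P₀ + g.
r = 11.9300 / 100.35 + 0.0162 = 0.11888 + 0.0162 = 0.13508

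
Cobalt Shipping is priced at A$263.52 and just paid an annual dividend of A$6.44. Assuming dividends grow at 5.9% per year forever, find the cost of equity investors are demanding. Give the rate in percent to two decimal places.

8.49%

Rearranging the constant-growth DDM: r = D₁/P₀ + g.
D₁ = 6.44 × (1 + 0.059) = 6.8200.
r = 6.8200 / 263.52 + 0.059 = 0.02588 + 0.059 = 0.08488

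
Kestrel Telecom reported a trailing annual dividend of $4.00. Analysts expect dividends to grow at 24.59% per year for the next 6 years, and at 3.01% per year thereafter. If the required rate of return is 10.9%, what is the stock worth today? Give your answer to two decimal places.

$141.78

Two-stage DDM. Project D₁…D_6 at 0.2459, terminal growth 0.0301, discount at r = 0.109.
D_1 = 4.9836
D_2 = 6.2091
D_3 = 7.7359
D_4 = 9.6381
D_5 = 12.0081
D_6 = 14.9609
Terminal value at t=6: TV = D_7/(r−g) = 15.4113/(0.109−0.0301) = 195.3266
P₀ = 4.9836/(1+0.109)^1 + 6.2091/(1+0.109)^2 + 7.7359/(1+0.109)^3 + 9.6381/(1+0.109)^4 + 12.0081/(1+0.109)^5 + 14.9609/(1+0.109)^6 + 195.3266/(1+0.109)^6 = 141.7823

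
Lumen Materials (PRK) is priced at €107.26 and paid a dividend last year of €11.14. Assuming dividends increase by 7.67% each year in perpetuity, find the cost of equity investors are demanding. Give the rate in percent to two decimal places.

Rearranging the constant-growth DDM: r = D₁/P₀ + g.
D₁ = 11.14 × (1 + 0.0767) = 11.9944.
r = 11.9944 / 107.26 + 0.0767 = 0.11183 + 0.0767 = 0.18853

18.85%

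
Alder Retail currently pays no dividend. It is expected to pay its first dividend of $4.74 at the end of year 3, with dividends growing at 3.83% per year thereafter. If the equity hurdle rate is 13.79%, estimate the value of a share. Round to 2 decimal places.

$36.75

Deferred-dividend DDM. At t=2 the remaining stream is a growing perpetuity with first payment D_3 = 4.74.
V_2 = D_3/(r−g) = 4.74/(0.1379−0.0383) = 47.5904
P₀ = V_2/(1+r)^2 = 47.5904/(1+0.1379)^2 = 36.7545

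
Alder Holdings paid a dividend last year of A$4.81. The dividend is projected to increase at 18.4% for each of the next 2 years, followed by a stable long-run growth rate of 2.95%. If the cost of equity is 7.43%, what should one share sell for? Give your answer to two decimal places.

A$145.40

Two-stage DDM. Project D₁…D_2 at 0.184, terminal growth 0.0295, discount at r = 0.0743.
D_1 = 5.6950
D_2 = 6.7429
Terminal value at t=2: TV = D_3/(r−g) = 6.9418/(0.0743−0.0295) = 154.9519
P₀ = 5.6950/(1+0.0743)^1 + 6.7429/(1+0.0743)^2 + 154.9519/(1+0.0743)^2 = 145.4033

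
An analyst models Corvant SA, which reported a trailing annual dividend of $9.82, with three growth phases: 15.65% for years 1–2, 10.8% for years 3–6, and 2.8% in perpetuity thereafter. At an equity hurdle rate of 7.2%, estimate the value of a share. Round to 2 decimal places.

Three-stage DDM. Project D₁…D_6; terminal Gordon value at t=6 with g = 0.028; discount at r = 0.072.
D_1 = 11.3568
D_2 = 13.1342
D_3 = 14.5527
D_4 = 16.1244
D_5 = 17.8658
D_6 = 19.7953
TV_6 = 20.3496/(0.072−0.028) = 462.4899
P₀ = Σ Dₜ/(1+r)ᵗ + TV_6/(1+r)^6 = 376.4518

$376.45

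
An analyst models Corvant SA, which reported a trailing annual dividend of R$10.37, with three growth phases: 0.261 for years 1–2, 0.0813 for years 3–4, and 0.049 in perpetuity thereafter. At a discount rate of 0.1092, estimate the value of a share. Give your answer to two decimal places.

Three-stage DDM. Project D₁…D_4; terminal Gordon value at t=4 with g = 0.049; discount at r = 0.1092.
D_1 = 13.0766
D_2 = 16.4896
D_3 = 17.8302
D_4 = 19.2797
TV_4 = 20.2245/(0.1092−0.049) = 335.9544
P₀ = Σ Dₜ/(1+r)ᵗ + TV_4/(1+r)^4 = 272.9368

R$272.94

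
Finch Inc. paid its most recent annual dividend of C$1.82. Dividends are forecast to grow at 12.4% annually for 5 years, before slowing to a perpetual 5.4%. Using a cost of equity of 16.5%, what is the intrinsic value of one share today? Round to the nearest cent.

C$22.63

Two-stage DDM. Project D₁…D_5 at 0.124, terminal growth 0.054, discount at r = 0.165.
D_1 = 2.0457
D_2 = 2.2993
D_3 = 2.5845
D_4 = 2.9049
D_5 = 3.2651
Terminal value at t=5: TV = D_6/(r−g) = 3.4415/(0.165−0.054) = 31.0042
P₀ = 2.0457/(1+0.165)^1 + 2.2993/(1+0.165)^2 + 2.5845/(1+0.165)^3 + 2.9049/(1+0.165)^4 + 3.2651/(1+0.165)^5 + 31.0042/(1+0.165)^5 = 22.6306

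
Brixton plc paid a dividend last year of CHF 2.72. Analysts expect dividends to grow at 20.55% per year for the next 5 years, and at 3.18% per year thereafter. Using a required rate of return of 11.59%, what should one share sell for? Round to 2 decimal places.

Two-stage DDM. Project D₁…D_5 at 0.2055, terminal growth 0.0318, discount at r = 0.1159.
D_1 = 3.2790
D_2 = 3.9528
D_3 = 4.7651
D_4 = 5.7443
D_5 = 6.9248
Terminal value at t=5: TV = D_6/(r−g) = 7.1450/(0.1159−0.0318) = 84.9580
P₀ = 3.2790/(1+0.1159)^1 + 3.9528/(1+0.1159)^2 + 4.7651/(1+0.1159)^3 + 5.7443/(1+0.1159)^4 + 6.9248/(1+0.1159)^5 + 84.9580/(1+0.1159)^5 = 66.3481

CHF 66.35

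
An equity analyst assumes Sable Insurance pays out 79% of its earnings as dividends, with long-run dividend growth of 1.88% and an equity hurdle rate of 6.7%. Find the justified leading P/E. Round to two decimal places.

16.39

Justified leading P/E = b/(r−g) = 0.79/(0.067−0.0188) = 16.3900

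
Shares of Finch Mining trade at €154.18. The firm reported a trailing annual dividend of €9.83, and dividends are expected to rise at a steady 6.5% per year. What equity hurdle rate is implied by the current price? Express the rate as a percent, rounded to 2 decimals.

13.29%

Rearranging the constant-growth DDM: r = D₁/P₀ + g.
D₁ = 9.83 × (1 + 0.065) = 10.4689.
r = 10.4689 / 154.18 + 0.065 = 0.06790 + 0.065 = 0.13290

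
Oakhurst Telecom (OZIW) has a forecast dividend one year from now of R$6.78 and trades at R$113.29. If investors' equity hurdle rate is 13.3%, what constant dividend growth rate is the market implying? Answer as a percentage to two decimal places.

7.32%

From P₀ = D₁/(r − g), the implied growth is g = r − D₁/P₀.
g = 0.133 − 6.78/113.29 = 0.133 − 0.05985 = 0.07315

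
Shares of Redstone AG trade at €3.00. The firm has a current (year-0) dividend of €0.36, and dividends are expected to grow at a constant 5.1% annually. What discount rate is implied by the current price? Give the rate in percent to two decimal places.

Rearranging the constant-growth DDM: r = D₁/P₀ + g.
D₁ = 0.36 × (1 + 0.051) = 0.3784.
r = 0.3784 / 3.00 + 0.051 = 0.12612 + 0.051 = 0.17712

17.71%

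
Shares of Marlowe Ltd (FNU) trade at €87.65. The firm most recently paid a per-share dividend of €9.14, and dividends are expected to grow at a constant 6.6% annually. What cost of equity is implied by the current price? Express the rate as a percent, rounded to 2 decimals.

Rearranging the constant-growth DDM: r = D₁/P₀ + g.
D₁ = 9.14 × (1 + 0.066) = 9.7432.
r = 9.7432 / 87.65 + 0.066 = 0.11116 + 0.066 = 0.17716

17.72%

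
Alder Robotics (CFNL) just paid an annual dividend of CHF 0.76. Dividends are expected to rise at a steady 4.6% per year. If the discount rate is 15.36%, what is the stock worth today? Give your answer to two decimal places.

CHF 7.39

Gordon growth model: P₀ = D₁/(r − g). D₁ = 0.76 × (1 + 0.046) = 0.7950.
P₀ = 0.7950 / (0.1536 − 0.046) = 0.7950 / 0.1076 = 7.3881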